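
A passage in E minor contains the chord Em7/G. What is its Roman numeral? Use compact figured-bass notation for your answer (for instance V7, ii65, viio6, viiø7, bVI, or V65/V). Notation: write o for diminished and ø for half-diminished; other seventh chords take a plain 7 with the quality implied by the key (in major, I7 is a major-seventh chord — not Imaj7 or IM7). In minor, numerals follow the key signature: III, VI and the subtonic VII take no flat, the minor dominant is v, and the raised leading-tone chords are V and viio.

The pitches E-G-B-D form a minor seventh chord rooted on E.
In E minor, E is the tonic; the diatonic minor seventh chord there is i7.
With G in the bass the chord is in first inversion, so the figured bass is 65.

i65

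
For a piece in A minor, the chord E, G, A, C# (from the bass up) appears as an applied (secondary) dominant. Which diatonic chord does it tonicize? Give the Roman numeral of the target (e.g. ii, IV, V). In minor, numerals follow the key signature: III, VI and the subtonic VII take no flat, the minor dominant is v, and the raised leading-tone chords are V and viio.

The chord is a dominant seventh chord on A.
A dominant resolves down a perfect fifth: A → D. In A minor, D is scale degree 4, i.e. iv.

iv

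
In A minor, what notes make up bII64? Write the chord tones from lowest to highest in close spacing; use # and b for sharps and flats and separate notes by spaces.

F Bb D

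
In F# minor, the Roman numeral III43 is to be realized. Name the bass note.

III in F# minor has root A; the chord is A-C#-E-G#.
The figure 43 means second inversion — the fifth is in the bass.

E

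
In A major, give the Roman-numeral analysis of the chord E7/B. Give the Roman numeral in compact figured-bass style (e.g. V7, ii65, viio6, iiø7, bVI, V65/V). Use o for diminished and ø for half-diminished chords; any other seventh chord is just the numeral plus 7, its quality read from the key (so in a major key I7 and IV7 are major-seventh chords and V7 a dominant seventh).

Stacked in thirds the chord is E-G#-B-D: a dominant seventh chord on E.
E is scale degree 5 in A major, and a dominant seventh chord on that degree is written V7.
With B in the bass the chord is in second inversion, so the figured bass is 43.

V43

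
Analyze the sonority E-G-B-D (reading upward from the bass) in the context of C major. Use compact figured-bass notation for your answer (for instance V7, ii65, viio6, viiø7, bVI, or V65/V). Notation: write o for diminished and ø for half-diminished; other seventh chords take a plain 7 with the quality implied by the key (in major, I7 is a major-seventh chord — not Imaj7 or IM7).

iii7

Stacked in thirds the chord is E-G-B-D: a minor seventh chord on E.
E is scale degree 3 in C major, and a minor seventh chord on that degree is written iii7.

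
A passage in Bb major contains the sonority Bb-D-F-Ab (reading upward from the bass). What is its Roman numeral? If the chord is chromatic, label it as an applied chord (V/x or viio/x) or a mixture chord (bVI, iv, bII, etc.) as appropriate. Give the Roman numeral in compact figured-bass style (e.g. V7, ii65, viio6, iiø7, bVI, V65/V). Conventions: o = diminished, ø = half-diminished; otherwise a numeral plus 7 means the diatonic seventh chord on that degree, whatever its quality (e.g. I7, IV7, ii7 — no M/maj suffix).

V7/IV

Stacked in thirds the chord is Bb-D-F-Ab: a dominant seventh chord on Bb.
Bb is not a diatonic chord root with this quality in Bb major, but it lies a perfect fifth above Eb (IV), so the chord functions as an applied dominant of IV.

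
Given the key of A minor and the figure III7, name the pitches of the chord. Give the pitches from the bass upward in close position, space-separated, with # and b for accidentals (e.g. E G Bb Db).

C E G B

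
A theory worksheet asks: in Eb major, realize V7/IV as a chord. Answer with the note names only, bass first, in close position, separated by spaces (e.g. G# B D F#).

Eb G Bb Db

V7/IV is a secondary dominant — the dominant seventh of IV. IV in Eb major is Ab, so the applied chord's root is Eb, a perfect fifth above.
Building a dominant seventh chord on Eb gives Eb-G-Bb-Db.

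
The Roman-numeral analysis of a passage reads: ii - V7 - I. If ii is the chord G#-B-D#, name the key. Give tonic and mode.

F# major

The chord G#m is a minor triad rooted on G#; its label is ii.
Counting down one scale step from G# places the tonic on F#; a minor triad on degree 2 is diatonic only in major.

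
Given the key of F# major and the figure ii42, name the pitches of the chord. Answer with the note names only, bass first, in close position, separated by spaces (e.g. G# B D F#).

F# G# B D#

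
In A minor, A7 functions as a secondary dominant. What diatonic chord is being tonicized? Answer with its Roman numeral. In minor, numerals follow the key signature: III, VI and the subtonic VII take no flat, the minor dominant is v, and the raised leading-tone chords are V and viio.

iv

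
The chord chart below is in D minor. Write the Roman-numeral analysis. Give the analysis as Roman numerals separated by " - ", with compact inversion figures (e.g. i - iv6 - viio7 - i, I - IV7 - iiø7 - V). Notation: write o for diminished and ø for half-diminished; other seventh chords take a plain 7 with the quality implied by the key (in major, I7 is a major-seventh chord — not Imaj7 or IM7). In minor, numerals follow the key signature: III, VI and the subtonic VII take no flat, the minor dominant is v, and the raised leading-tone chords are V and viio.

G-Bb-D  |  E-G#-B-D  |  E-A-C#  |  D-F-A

G-Bb-D: minor triad on G = scale degree 4 → iv.
E-G#-B-D is the secondary dominant of V (dominant seventh chord on E): V7/V.
E-A-C# has root A, degree 5 in D minor, so V64.
D-F-A has root D, degree 1 in D minor, so i.

iv - V7/V - V64 - i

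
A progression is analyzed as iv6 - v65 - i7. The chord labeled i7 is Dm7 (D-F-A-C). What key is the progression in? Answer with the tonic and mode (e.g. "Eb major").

D minor

The anchor chord is a minor seventh chord on D, labeled i7.
If D is scale degree 1 and the mode makes that degree carry a minor seventh chord, the tonic is D and the mode is minor.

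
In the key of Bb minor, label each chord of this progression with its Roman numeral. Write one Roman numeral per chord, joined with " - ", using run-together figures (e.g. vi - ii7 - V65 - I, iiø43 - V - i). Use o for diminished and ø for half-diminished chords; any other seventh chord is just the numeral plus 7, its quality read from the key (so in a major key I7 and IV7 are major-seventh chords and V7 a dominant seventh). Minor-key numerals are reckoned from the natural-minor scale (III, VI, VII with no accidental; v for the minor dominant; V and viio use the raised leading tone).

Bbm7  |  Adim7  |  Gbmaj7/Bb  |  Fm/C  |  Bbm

Bbm7: root Bb is the tonic; minor seventh chord there is i7.
Adim7: fully diminished seventh chord on A = scale degree 7 → viio7.
Gbmaj7/Bb has root Gb, degree 6 in Bb minor, so VI65.
Fm/C: minor triad on F = scale degree 5 → v64.
Bbm: minor triad on Bb = scale degree 1 → i.

i7 - viio7 - VI65 - v64 - i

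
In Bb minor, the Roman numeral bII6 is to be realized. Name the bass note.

Eb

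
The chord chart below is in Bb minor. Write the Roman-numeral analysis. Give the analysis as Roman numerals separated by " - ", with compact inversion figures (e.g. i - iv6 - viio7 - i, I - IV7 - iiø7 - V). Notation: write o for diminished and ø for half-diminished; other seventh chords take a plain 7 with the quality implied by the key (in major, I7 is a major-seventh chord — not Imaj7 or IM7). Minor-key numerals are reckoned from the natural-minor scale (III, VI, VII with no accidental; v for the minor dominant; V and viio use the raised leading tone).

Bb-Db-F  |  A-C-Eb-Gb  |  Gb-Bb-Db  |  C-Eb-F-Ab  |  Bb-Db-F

i - viio7 - VI - v43 - i

Bb-Db-F: minor triad on Bb = scale degree 1 → i.
A-C-Eb-Gb: root A is the leading tone; fully diminished seventh chord there is viio7.
Gb-Bb-Db: major triad on Gb = scale degree 6 → VI.
C-Eb-F-Ab: minor seventh chord on F = scale degree 5 → v43.
Bb-Db-F: root Bb is the tonic; minor triad there is i.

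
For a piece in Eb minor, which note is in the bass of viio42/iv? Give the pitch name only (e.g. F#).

The applied chord viio42/iv is rooted on G: G-Bb-Db-Fb.
The figure 42 means third inversion — the seventh is in the bass.

Fb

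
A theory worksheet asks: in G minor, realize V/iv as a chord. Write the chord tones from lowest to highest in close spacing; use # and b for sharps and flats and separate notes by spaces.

V/iv is a secondary dominant — the dominant triad of iv. iv in G minor is C, so the applied chord's root is G, a perfect fifth above.
Building a major triad on G gives G-B-D.

G B D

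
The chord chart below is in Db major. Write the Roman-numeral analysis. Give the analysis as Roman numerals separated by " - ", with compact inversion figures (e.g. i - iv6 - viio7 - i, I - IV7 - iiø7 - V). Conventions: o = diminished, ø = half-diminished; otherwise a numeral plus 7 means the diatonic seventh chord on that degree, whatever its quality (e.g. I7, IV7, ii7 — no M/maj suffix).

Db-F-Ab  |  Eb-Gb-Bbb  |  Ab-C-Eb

I - iio - V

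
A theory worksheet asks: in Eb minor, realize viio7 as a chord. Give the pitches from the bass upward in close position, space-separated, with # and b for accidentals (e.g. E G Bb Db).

In Eb minor, the leading-tone chord is built on the raised seventh degree, D.
Stacking thirds from D gives D-F-Ab-Cb.

D F Ab Cb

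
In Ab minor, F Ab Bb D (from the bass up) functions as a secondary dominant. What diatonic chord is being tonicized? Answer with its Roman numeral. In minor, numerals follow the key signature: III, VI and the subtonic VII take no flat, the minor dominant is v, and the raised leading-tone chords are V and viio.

V

The chord is a dominant seventh chord on Bb.
A dominant resolves down a perfect fifth: Bb → Eb. In Ab minor, Eb is scale degree 5, i.e. V.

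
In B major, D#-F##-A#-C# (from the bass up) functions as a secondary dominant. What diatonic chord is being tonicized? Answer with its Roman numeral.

vi

The chord is a dominant seventh chord on D#.
A dominant resolves down a perfect fifth: D# → G#. In B major, G# is scale degree 6, i.e. vi.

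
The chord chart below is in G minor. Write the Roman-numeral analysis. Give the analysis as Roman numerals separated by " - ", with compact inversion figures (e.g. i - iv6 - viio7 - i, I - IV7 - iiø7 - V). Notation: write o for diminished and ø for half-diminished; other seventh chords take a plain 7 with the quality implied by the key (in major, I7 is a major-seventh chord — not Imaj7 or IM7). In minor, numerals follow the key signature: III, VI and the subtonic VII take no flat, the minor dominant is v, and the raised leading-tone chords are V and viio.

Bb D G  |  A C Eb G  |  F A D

Bb-D-G has root G, degree 1 in G minor, so i6.
A-C-Eb-G: root A is the supertonic; half-diminished seventh chord there is iiø7.
F-A-D: root D is the dominant; minor triad there is v6.

i6 - iiø7 - v6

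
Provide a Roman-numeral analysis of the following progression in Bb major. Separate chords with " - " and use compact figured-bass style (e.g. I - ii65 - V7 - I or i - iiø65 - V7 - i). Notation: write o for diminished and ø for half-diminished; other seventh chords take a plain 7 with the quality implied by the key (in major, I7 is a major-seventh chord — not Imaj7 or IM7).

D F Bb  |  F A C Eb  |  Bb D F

D-F-Bb: major triad on Bb = scale degree 1 → I6.
F-A-C-Eb: dominant seventh chord on F = scale degree 5 → V7.
Bb-D-F: root Bb is the tonic; major triad there is I.

I6 - V7 - I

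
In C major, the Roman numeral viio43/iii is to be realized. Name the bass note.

The applied chord viio43/iii is rooted on D#: D#-F#-A-C.
The figure 43 means second inversion — the fifth is in the bass.

A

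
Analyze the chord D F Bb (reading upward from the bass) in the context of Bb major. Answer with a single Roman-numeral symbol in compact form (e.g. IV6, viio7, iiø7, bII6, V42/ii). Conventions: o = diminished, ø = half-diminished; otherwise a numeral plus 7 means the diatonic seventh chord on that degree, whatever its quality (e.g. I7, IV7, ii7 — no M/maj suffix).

The pitches Bb-D-F form a major triad rooted on Bb.
Bb is scale degree 1 in Bb major, and a major triad on that degree is written I.
With D in the bass the chord is in first inversion, so the figured bass is 6.

I6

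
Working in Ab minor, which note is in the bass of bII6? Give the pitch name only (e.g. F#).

Db

bII in Ab minor has root Bbb; the chord is Bbb-Db-Fb.
The figure 6 means first inversion — the third is in the bass.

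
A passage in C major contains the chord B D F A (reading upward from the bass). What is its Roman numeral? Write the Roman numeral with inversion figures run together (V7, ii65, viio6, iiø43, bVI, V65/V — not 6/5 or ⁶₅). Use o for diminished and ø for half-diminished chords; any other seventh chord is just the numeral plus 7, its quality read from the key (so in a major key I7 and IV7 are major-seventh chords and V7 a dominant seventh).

viiø7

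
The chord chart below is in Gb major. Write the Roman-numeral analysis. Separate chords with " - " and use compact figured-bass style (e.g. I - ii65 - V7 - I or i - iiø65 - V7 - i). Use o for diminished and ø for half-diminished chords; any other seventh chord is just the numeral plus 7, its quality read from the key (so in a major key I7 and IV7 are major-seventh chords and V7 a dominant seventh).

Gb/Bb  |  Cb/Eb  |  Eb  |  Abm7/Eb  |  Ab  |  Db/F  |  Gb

Gb/Bb has root Gb, degree 1 in Gb major, so I6.
Cb/Eb: root Cb is the subdominant; major triad there is IV6.
Eb: a major triad on Eb, the applied dominant of ii → V/ii.
Abm7/Eb: root Ab is the supertonic; minor seventh chord there is ii43.
Ab: chromatic; Ab is V of V, so V/V.
Db/F: major triad on Db = scale degree 5 → V6.
Gb: major triad on Gb = scale degree 1 → I.

I6 - IV6 - V/ii - ii43 - V/V - V6 - I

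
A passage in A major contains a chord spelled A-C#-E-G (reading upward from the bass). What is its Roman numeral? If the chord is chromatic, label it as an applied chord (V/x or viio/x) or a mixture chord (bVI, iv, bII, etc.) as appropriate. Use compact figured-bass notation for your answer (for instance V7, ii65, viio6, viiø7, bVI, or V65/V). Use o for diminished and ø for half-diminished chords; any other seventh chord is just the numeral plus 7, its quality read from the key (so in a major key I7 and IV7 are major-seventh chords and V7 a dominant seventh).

V7/IV

Stacked in thirds the chord is A-C#-E-G: a dominant seventh chord on A.
A is not a diatonic chord root with this quality in A major, but it lies a perfect fifth above D (IV), so the chord functions as an applied dominant of IV.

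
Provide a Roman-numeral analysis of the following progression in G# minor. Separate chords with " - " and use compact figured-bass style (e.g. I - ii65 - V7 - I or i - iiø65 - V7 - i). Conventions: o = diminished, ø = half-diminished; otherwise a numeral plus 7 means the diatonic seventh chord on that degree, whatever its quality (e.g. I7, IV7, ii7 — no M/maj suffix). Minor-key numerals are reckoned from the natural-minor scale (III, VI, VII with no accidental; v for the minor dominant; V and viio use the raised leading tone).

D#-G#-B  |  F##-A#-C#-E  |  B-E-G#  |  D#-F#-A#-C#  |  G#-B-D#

D#-G#-B: root G# is the tonic; minor triad there is i64.
F##-A#-C#-E: fully diminished seventh chord on F## = scale degree 7 → viio7.
B-E-G#: major triad on E = scale degree 6 → VI64.
D#-F#-A#-C#: minor seventh chord on D# = scale degree 5 → v7.
G#-B-D#: minor triad on G# = scale degree 1 → i.

i64 - viio7 - VI64 - v7 - i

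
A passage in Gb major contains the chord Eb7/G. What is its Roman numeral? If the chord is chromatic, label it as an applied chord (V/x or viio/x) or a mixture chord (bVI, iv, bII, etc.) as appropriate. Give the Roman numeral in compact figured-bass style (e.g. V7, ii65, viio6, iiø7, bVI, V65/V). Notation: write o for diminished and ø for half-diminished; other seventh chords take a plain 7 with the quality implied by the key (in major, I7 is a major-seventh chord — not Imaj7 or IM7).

V65/ii

Stacked in thirds the chord is Eb-G-Bb-Db: a dominant seventh chord on Eb.
Eb is not a diatonic chord root with this quality in Gb major, but it lies a perfect fifth above Ab (ii), so the chord functions as an applied dominant of ii.
With G in the bass the chord is in first inversion, so the figured bass is 65.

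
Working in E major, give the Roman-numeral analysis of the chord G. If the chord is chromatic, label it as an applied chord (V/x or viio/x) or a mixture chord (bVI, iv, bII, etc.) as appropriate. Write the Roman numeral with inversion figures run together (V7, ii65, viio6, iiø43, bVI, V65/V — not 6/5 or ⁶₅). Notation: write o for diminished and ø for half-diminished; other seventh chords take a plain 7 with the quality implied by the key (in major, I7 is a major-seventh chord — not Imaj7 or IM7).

Stacked in thirds the chord is G-B-D: a major triad on G.
G is the lowered third degree of E major (diatonic 3 would be G#). This is a major triad on the lowered third degree, borrowed from the parallel minor.

bIII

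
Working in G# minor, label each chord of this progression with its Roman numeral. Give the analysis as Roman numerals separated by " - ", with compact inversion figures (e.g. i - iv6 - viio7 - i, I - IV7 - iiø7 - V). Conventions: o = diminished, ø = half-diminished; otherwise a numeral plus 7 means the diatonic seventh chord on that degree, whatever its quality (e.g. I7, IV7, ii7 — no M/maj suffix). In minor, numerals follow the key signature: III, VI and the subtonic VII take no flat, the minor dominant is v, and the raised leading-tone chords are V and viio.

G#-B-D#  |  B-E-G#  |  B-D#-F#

G#-B-D#: root G# is the tonic; minor triad there is i.
B-E-G# has root E, degree 6 in G# minor, so VI64.
B-D#-F#: major triad on B = scale degree 3 → III.

i - VI64 - III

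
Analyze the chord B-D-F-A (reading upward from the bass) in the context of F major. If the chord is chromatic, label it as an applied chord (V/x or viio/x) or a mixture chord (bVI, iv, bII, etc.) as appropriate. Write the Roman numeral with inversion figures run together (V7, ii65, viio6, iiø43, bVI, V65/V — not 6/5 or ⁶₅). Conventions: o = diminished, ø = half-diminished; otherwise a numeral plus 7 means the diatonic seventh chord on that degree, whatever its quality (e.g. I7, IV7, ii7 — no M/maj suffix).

viiø7/V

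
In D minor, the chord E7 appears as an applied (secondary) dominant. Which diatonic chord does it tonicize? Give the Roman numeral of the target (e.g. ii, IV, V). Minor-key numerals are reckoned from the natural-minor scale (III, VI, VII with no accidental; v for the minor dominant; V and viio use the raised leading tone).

V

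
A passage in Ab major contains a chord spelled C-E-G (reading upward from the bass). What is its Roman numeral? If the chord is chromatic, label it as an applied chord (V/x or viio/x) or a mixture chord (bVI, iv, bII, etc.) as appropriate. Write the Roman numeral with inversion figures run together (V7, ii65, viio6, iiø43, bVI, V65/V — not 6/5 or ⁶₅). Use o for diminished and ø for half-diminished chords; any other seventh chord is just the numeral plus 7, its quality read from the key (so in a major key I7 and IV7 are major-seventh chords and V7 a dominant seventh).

Stacked in thirds the chord is C-E-G: a major triad on C.
C is not a diatonic chord root with this quality in Ab major, but it lies a perfect fifth above F (vi), so the chord functions as an applied dominant of vi.

V/vi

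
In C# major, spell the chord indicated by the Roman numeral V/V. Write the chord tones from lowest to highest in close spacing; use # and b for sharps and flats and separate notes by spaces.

V/V is a secondary dominant — the dominant triad of V. V in C# major is G#, so the applied chord's root is D#, a perfect fifth above.
Building a major triad on D# gives D#-F##-A#.

D# F## A#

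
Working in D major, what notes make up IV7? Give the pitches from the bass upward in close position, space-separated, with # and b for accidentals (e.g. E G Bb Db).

The numeral's case and figure indicate a major seventh chord. In D major its root, the fourth degree, is G.
Stacking thirds from G gives G-B-D-F#.

G B D F#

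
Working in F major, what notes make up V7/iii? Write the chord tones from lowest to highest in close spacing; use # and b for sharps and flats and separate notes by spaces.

V7/iii is a secondary dominant — the dominant seventh of iii. iii in F major is A, so the applied chord's root is E, a perfect fifth above.
Building a dominant seventh chord on E gives E-G#-B-D.

E G# B D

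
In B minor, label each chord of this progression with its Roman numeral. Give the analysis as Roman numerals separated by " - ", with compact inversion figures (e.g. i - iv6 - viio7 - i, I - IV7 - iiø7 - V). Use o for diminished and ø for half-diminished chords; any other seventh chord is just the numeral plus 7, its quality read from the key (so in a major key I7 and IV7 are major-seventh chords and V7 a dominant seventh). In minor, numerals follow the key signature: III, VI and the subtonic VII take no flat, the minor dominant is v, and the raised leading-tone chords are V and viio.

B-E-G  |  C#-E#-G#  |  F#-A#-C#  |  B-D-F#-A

B-E-G: root E is the subdominant; minor triad there is iv64.
C#-E#-G#: chromatic; C# is V of V, so V/V.
F#-A#-C#: root F# is the dominant; major triad there is V.
B-D-F#-A: minor seventh chord on B = scale degree 1 → i7.

iv64 - V/V - V - i7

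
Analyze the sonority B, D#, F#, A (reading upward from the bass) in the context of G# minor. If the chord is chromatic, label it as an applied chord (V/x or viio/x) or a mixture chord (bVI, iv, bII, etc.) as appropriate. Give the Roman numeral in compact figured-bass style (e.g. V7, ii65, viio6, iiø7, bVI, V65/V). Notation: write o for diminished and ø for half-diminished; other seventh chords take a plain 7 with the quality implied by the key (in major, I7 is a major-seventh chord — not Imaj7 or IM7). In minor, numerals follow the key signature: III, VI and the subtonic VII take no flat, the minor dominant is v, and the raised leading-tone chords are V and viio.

V7/VI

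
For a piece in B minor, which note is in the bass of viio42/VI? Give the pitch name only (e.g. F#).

Eb

The applied chord viio42/VI is rooted on F#: F#-A-C-Eb.
The figure 42 means third inversion — the seventh is in the bass.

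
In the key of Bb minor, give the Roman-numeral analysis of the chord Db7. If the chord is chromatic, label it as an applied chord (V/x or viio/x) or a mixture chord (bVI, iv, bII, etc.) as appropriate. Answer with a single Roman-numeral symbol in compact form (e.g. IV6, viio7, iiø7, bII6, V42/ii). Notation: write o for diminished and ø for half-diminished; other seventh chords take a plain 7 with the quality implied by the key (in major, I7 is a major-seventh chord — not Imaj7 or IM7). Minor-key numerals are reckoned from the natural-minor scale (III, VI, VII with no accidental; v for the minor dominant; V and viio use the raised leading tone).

V7/VI

Stacked in thirds the chord is Db-F-Ab-Cb: a dominant seventh chord on Db.
Db is not a diatonic chord root with this quality in Bb minor, but it lies a perfect fifth above Gb (VI), so the chord functions as an applied dominant of VI.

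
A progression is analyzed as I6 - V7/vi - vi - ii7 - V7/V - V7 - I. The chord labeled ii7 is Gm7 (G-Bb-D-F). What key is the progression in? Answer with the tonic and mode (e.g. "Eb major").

ii7 is given as G-Bb-D-F — a minor seventh chord with root G.
Counting down one scale step from G places the tonic on F; a minor seventh chord on degree 2 is diatonic only in major.

F major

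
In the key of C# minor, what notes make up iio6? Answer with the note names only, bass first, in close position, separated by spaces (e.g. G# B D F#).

F# A D#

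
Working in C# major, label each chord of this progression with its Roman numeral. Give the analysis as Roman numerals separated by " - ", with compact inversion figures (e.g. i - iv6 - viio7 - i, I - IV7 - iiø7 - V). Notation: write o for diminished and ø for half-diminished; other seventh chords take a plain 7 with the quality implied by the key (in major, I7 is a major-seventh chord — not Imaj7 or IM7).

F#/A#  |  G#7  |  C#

IV6 - V7 - I

F#/A#: root F# is the subdominant; major triad there is IV6.
G#7: dominant seventh chord on G# = scale degree 5 → V7.
C#: major triad on C# = scale degree 1 → I.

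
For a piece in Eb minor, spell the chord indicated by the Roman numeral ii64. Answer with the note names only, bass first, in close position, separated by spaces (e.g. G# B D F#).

Scale degree 2 in Eb minor is F; here the chord built on it is altered to a minor triad. ii64 is the minor supertonic, borrowed from the parallel major (the Dorian ii).
So the chord is F-Ab-C, a minor triad.
With the 64 figure the chord is in second inversion; from the bass C upward in close position it reads C-F-Ab.

C F Ab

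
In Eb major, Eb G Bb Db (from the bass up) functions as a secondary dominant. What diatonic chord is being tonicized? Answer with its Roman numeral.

IV

The chord is a dominant seventh chord on Eb.
A dominant resolves down a perfect fifth: Eb → Ab. In Eb major, Ab is scale degree 4, i.e. IV.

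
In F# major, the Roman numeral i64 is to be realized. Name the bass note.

C#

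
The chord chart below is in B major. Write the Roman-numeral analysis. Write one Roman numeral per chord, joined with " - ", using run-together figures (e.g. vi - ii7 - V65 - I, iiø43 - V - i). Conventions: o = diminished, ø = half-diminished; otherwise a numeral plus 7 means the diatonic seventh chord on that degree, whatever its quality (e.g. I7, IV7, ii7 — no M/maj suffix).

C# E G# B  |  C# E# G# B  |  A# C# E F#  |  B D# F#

ii7 - V7/V - V65 - I

C#-E-G#-B: root C# is the supertonic; minor seventh chord there is ii7.
C#-E#-G#-B: a dominant seventh chord on C#, the applied dominant of V → V7/V.
A#-C#-E-F#: dominant seventh chord on F# = scale degree 5 → V65.
B-D#-F# has root B, degree 1 in B major, so I.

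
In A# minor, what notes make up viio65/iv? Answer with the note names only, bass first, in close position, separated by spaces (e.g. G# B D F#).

The slash marks an applied leading-tone chord: viio of iv. In A# minor, iv is D#, so the leading tone to it is C##, a half step below.
Building a fully diminished seventh chord on C## gives C##-E#-G#-B.
The figured bass 65 indicates first inversion, placing the third (E#) in the bass: E#-G#-B-C##.

E# G# B C##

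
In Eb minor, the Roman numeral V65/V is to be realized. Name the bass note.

A

The applied chord V65/V is rooted on F: F-A-C-Eb.
The figure 65 means first inversion — the third is in the bass.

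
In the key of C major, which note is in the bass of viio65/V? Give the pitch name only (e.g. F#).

The applied chord viio65/V is rooted on F#: F#-A-C-Eb.
The figure 65 means first inversion — the third is in the bass.

A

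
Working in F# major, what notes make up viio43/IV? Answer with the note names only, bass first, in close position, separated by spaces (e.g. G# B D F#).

E G A# C#

viio43/IV is a secondary leading-tone chord. The target IV is B in F# major; the applied chord is rooted a semitone below, on A#.
Building a fully diminished seventh chord on A# gives A#-C#-E-G.
The figured bass 43 indicates second inversion, placing the fifth (E) in the bass: E-G-A#-C#.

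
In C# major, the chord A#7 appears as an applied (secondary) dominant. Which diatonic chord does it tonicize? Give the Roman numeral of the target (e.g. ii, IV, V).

ii

The chord is a dominant seventh chord on A#.
A dominant resolves down a perfect fifth: A# → D#. In C# major, D# is scale degree 2, i.e. ii.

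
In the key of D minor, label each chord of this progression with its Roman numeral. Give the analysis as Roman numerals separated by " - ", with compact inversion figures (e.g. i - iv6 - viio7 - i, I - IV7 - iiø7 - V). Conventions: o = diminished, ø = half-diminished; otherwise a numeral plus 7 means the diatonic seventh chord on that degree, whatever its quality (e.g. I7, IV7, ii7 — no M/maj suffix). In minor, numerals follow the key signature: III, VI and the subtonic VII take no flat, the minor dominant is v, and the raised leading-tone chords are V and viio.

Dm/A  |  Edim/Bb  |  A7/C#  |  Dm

i64 - iio64 - V65 - i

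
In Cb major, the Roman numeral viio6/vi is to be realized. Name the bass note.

Bb

The applied chord viio6/vi is rooted on G: G-Bb-Db.
The figure 6 means first inversion — the third is in the bass.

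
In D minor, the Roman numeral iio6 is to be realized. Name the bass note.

iio in D minor has root E; the chord is E-G-Bb.
The figure 6 means first inversion — the third is in the bass.

G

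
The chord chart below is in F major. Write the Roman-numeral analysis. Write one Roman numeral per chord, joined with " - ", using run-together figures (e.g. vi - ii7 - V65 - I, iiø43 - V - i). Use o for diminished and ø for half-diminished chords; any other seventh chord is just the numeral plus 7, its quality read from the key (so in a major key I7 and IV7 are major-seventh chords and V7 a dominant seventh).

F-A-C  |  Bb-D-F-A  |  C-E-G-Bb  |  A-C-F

I - IV7 - V7 - I6

F-A-C: major triad on F = scale degree 1 → I.
Bb-D-F-A has root Bb, degree 4 in F major, so IV7.
C-E-G-Bb has root C, degree 5 in F major, so V7.
A-C-F: major triad on F = scale degree 1 → I6.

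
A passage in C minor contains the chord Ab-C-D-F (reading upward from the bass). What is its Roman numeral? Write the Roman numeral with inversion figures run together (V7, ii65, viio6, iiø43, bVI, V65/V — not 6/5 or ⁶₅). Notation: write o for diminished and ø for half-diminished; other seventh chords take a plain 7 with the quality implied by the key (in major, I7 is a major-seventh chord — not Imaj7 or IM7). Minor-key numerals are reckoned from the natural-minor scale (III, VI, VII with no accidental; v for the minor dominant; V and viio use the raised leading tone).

The pitches D-F-Ab-C form a half-diminished seventh chord rooted on D.
In C minor, D is the supertonic; the diatonic half-diminished seventh chord there is iiø7.
With Ab in the bass the chord is in second inversion, so the figured bass is 43.

iiø43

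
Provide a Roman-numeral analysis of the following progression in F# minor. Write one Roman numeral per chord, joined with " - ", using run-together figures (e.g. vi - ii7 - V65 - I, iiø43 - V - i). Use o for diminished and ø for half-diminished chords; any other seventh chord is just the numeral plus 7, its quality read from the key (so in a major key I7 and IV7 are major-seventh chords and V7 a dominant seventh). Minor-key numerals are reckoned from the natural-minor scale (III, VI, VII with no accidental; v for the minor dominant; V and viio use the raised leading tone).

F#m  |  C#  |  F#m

F#m: root F# is the tonic; minor triad there is i.
C#: root C# is the dominant; major triad there is V.
F#m: root F# is the tonic; minor triad there is i.

i - V - i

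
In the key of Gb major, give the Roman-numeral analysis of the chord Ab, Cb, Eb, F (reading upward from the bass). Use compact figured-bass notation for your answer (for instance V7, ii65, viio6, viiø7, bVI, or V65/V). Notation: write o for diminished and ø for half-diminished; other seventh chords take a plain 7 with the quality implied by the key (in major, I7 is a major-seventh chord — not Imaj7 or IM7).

viiø65

Stacked in thirds the chord is F-Ab-Cb-Eb: a half-diminished seventh chord on F.
F is scale degree 7 in Gb major, and a half-diminished seventh chord on that degree is written viiø7.
With Ab in the bass the chord is in first inversion, so the figured bass is 65.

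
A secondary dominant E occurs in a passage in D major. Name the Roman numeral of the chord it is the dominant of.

V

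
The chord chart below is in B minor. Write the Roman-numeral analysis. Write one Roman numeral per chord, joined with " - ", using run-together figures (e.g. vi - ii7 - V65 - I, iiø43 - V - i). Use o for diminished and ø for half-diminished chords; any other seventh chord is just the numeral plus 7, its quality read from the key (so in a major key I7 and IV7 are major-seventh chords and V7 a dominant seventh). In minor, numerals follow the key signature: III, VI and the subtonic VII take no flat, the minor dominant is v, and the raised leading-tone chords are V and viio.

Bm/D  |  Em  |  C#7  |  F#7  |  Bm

i6 - iv - V7/V - V7 - i

Bm/D: minor triad on B = scale degree 1 → i6.
Em: minor triad on E = scale degree 4 → iv.
C#7: a dominant seventh chord on C#, the applied dominant of V → V7/V.
F#7 has root F#, degree 5 in B minor, so V7.
Bm: root B is the tonic; minor triad there is i.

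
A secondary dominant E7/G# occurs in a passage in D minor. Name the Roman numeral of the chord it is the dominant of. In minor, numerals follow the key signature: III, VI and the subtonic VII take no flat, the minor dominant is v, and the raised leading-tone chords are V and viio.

The chord is a dominant seventh chord on E.
A dominant resolves down a perfect fifth: E → A. In D minor, A is scale degree 5, i.e. V.

V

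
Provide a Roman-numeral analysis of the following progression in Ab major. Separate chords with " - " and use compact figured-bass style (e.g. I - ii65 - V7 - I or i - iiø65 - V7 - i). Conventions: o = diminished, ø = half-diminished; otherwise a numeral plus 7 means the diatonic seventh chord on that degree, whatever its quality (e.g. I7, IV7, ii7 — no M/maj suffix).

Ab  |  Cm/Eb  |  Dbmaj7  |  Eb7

Ab has root Ab, degree 1 in Ab major, so I.
Cm/Eb has root C, degree 3 in Ab major, so iii6.
Dbmaj7 has root Db, degree 4 in Ab major, so IV7.
Eb7: dominant seventh chord on Eb = scale degree 5 → V7.

I - iii6 - IV7 - V7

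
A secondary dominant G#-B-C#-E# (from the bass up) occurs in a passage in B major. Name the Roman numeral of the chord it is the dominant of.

V

The chord is a dominant seventh chord on C#.
A dominant resolves down a perfect fifth: C# → F#. In B major, F# is scale degree 5, i.e. V.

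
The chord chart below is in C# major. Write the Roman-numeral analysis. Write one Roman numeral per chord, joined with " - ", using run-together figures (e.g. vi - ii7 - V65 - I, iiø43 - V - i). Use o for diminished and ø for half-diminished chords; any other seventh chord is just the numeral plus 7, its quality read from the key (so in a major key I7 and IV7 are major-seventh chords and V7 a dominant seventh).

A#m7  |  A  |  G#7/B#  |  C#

A#m7 has root A#, degree 6 in C# major, so vi7.
A is non-diatonic — bVI, a mixture chord from C# minor.
G#7/B#: root G# is the dominant; dominant seventh chord there is V65.
C#: root C# is the tonic; major triad there is I.

vi7 - bVI - V65 - I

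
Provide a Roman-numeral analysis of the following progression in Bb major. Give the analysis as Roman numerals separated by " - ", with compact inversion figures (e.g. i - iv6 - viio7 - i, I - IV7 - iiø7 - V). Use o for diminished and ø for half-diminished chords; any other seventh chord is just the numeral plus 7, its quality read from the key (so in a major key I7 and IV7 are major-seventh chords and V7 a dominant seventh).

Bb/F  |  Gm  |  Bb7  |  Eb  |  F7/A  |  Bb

I64 - vi - V7/IV - IV - V65 - I

Bb/F: major triad on Bb = scale degree 1 → I64.
Gm has root G, degree 6 in Bb major, so vi.
Bb7: a dominant seventh chord on Bb, the applied dominant of IV → V7/IV.
Eb: root Eb is the subdominant; major triad there is IV.
F7/A: root F is the dominant; dominant seventh chord there is V65.
Bb: major triad on Bb = scale degree 1 → I.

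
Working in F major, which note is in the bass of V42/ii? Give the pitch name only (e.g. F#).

C

The applied chord V42/ii is rooted on D: D-F#-A-C.
The figure 42 means third inversion — the seventh is in the bass.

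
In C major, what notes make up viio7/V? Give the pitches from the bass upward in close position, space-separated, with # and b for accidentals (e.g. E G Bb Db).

viio7/V is a secondary leading-tone chord. The target V is G in C major; the applied chord is rooted a semitone below, on F#.
Building a fully diminished seventh chord on F# gives F#-A-C-Eb.

F# A C Eb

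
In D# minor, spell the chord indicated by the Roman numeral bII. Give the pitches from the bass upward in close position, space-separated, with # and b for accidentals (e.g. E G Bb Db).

bII is the Neapolitan chord — a major triad on the lowered second degree. In D# minor that root is E.
So the chord is E-G#-B, a major triad.

E G# B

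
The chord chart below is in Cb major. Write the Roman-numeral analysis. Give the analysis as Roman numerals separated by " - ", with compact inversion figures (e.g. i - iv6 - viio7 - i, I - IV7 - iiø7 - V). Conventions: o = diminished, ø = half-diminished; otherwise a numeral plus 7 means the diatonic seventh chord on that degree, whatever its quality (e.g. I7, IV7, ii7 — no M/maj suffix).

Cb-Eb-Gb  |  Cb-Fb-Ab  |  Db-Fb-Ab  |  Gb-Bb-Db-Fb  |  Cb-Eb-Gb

I - IV64 - ii - V7 - I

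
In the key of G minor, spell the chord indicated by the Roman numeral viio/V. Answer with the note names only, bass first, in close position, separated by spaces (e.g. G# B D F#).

viio/V is a secondary leading-tone chord. The target V is D in G minor; the applied chord is rooted a semitone below, on C#.
Building a diminished triad on C# gives C#-E-G.

C# E G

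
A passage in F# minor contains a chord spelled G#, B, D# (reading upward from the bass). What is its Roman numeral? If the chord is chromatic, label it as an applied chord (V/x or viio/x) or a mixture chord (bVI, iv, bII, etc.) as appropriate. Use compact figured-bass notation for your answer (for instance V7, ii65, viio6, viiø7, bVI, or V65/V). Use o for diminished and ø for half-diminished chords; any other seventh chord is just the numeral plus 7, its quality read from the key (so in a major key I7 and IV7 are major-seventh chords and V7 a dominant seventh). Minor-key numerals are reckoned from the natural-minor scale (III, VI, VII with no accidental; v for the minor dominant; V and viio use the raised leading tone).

Stacked in thirds the chord is G#-B-D#: a minor triad on G#.
G# is the second degree of F# minor. This is the minor supertonic, borrowed from the parallel major (the Dorian ii).

ii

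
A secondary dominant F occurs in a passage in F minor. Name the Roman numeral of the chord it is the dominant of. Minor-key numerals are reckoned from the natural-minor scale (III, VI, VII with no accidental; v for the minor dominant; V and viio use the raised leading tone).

iv

The chord is a major triad on F.
A dominant resolves down a perfect fifth: F → Bb. In F minor, Bb is scale degree 4, i.e. iv.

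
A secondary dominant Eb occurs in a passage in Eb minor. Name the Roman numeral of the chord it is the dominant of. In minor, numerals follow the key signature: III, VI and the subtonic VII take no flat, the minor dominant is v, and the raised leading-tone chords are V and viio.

iv

The chord is a major triad on Eb.
A dominant resolves down a perfect fifth: Eb → Ab. In Eb minor, Ab is scale degree 4, i.e. iv.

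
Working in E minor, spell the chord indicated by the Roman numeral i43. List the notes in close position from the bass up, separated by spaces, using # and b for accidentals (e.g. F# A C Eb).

B D E G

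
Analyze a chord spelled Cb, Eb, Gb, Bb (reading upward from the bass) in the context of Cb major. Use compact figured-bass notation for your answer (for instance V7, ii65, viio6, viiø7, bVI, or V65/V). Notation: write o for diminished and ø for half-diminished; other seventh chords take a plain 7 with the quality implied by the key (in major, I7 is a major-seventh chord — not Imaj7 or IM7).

I7

Stacked in thirds the chord is Cb-Eb-Gb-Bb: a major seventh chord on Cb.
Cb is scale degree 1 in Cb major, and a major seventh chord on that degree is written I7.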